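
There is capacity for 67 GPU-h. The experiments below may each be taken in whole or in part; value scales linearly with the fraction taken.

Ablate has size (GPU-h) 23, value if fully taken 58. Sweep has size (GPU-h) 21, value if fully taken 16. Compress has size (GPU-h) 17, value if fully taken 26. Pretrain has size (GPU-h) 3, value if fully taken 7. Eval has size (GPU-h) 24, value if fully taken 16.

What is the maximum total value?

Sort by value density: Ablate 58/23≈2.52, Pretrain 7/3≈2.33, Compress 26/17≈1.53, Sweep 16/21≈0.762, Eval 16/24≈0.667.
Take all of Ablate (23 GPU-h, value 58) ; 44 GPU-h left.
Pretrain: take in full, 3 GPU-h for value 7 ; 41 left.
Take all of Compress (17 GPU-h, value 26) ; 24 GPU-h left.
Take all of Sweep (21 GPU-h, value 16) ; 3 GPU-h left.
Fill the last 3 GPU-h with part of Eval: 3/24 of it earns 2.
Total value = 109.

109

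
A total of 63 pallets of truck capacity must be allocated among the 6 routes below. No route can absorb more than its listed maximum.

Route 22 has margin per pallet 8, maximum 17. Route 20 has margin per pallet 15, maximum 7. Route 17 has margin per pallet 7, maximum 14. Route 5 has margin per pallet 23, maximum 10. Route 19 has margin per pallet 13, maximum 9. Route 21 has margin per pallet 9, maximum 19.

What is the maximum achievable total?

Order the routes by margin per pallet: Route 5 23 > Route 20 15 > Route 19 13 > Route 21 9 > Route 22 8 > Route 17 7.
Route 5: +10 to 10 (cap) ; 53 left.
Route 20: +7 to 7 (cap) ; 46 left.
Route 19 takes 9 to reach its cap of 9 ; 37 left.
Give Route 21 19 to hit its cap of 19 ; 18 left.
Route 22: +17 to 17 (cap) ; 1 left.
Route 17: +1 (room for 14) → 1. Pool exhausted.
Total = 8×17 + 15×7 + 7×1 + 23×10 + 13×9 + 9×19 = 766.

766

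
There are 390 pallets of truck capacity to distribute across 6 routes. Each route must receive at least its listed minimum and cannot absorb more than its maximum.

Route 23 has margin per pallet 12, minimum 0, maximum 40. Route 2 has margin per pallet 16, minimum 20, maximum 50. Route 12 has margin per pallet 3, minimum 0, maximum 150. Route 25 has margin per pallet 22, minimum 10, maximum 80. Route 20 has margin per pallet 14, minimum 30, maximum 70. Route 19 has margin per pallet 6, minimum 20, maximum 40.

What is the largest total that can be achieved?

Meeting every minimum uses 0+20+0+10+30+20 = 80 pallets, leaving 310.
Rank by margin per pallet: Route 25 22 > Route 2 16 > Route 20 14 > Route 23 12 > Route 19 6 > Route 12 3.
Give Route 25 70 more to hit its cap of 80 → 240 left.
Route 2: +30 to 50 (cap) → 210 left.
Give Route 20 40 more to hit its cap of 70 → 170 left.
Route 23: +40 to 40 (cap) → 130 left.
Route 19: +20 to 40 (cap) → 110 left.
Route 12 has room for 150 more but only 110 remain, so it gets 110.
Total = 12×40 + 16×50 + 3×110 + 22×80 + 14×70 + 6×40 = 4590.

4590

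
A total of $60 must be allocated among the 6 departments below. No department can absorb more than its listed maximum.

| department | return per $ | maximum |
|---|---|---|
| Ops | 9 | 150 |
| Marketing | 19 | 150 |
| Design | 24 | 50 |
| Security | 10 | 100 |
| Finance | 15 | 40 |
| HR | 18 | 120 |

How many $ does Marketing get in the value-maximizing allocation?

10

Highest return per $ first: Design 24 > Marketing 19 > HR 18 > Finance 15 > Security 10 > Ops 9.
Design: +50 to 50 (cap) → 10 left.
Marketing: +10 (room for 150) → 10. Pool exhausted.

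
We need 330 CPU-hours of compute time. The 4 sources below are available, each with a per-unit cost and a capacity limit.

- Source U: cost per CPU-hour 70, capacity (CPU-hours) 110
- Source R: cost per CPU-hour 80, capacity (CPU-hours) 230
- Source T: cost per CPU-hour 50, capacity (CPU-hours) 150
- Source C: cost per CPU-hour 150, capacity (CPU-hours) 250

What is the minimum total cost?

20800

Cheapest first:
Source T at 50: take all 150 CPU-hours ; 180 still needed.
Take 110 from Source U at 70 ; need 70 more.
Source R at 80: take 70 of its 230 ; requirement met.
Source C: unused.
Cost = 150×50 + 110×70 + 70×80 = 20800.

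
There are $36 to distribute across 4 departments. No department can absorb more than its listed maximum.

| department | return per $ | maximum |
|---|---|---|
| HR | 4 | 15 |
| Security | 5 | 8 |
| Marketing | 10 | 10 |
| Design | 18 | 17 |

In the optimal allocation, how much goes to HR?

1

Order the departments by return per $: Design 18 > Marketing 10 > Security 5 > HR 4.
Give Design 17 to hit its cap of 17 → 19 left.
Give Marketing 10 to hit its cap of 10 → 9 left.
Security: +8 to 8 (cap) → 1 left.
HR: +1 (room for 15) → 1. Pool exhausted.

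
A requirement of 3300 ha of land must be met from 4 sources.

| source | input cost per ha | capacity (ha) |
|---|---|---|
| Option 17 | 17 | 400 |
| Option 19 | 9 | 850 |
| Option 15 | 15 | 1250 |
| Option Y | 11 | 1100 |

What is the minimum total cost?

40200

Fill from the cheapest source first.
Take 850 from Option 19 at 9 → need 2450 more.
Option Y at 11: take all 1100 ha → 1350 still needed.
Option 15 (15): use full 1250 → 100 ha to go.
Option 17 (17): take the remaining 100 → done.
Cost = 850×9 + 1100×11 + 1250×15 + 100×17 = 40200.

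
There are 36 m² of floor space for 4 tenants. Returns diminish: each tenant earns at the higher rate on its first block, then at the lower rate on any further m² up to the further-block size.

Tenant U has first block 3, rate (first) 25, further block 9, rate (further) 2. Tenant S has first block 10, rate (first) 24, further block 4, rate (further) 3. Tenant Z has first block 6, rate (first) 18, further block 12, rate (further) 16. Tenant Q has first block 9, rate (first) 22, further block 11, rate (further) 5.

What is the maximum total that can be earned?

749

Treat each block as its own option and order by rate: Tenant U/first 25 > Tenant S/first 24 > Tenant Q/first 22 > Tenant Z/first 18 > Tenant Z/second 16 > Tenant Q/second 5 > Tenant S/second 3 > Tenant U/second 2.
Fill Tenant U first block (3 at 25) → 33 left.
Tenant S/first (24): +10 → 23 left.
Fill Tenant Q first block (9 at 22) → 14 left.
Fill Tenant Z first block (6 at 18) → 8 left.
Tenant Z second at 16: only 8 left, fill 8.
Total = 25×3 + 24×10 + 22×9 + 18×6 + 16×8 = 749.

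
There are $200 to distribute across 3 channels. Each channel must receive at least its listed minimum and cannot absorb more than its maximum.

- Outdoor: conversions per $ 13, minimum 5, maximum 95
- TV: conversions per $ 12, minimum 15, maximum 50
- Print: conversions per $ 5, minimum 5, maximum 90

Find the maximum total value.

2110

Meeting every minimum uses 5+15+5 = 25 $, leaving 175.
Rank by conversions per $: Outdoor 13 > TV 12 > Print 5.
Outdoor takes 90 more to reach its cap of 95 — 85 left.
Give TV 35 more to hit its cap of 50 — 50 left.
Only 50 left; Print takes them to reach 55.
Total = 13×95 + 12×50 + 5×55 = 2110.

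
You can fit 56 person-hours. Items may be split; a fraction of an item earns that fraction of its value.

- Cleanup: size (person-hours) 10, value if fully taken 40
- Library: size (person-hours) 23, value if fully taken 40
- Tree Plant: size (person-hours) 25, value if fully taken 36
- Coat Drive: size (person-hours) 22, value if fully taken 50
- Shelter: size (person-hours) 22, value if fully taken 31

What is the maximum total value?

131.44

Best value per unit of size first: Cleanup 40/10≈4, Coat Drive 50/22≈2.27, Library 40/23≈1.74, Tree Plant 36/25≈1.44, Shelter 31/22≈1.41.
Cleanup: take in full, 10 person-hours for value 40 — 46 left.
All 22 person-hours of Coat Drive fit (value 50) — 24 remain.
Library: take in full, 23 person-hours for value 40 — 1 left.
1 person-hours left: a 1/25 share of Tree Plant gives 36×1/25 = 1.44.
Total value = 131.44.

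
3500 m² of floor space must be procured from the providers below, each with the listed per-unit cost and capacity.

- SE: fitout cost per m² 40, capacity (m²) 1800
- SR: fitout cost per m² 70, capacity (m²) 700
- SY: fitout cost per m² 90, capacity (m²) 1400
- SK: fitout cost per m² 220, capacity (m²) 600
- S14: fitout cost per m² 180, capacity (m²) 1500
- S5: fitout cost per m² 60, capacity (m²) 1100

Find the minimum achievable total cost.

180000

Cheapest first:
SE (40): use full 1800 → 1700 m² to go.
S5 at 60: take all 1100 m² → 600 still needed.
Take 600 from SR at 70 to finish.
SY, S14, SK: unused.
Cost = 1800×40 + 1100×60 + 600×70 = 180000.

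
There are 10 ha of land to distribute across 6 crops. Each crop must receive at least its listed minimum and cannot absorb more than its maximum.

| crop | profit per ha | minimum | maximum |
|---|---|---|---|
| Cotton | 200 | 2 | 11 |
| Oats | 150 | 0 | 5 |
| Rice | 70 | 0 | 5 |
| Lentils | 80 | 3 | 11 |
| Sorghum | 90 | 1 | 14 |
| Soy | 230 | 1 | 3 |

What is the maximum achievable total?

1620

Meeting every minimum uses 2+0+0+3+1+1 = 7 ha, leaving 3.
Rank by profit per ha: Soy 230 > Cotton 200 > Oats 150 > Sorghum 90 > Lentils 80 > Rice 70.
Soy: +2 to 3 (cap) → 1 left.
Cotton has room for 9 more but only 1 remain, so it gets 3.
Total = 200×3 + 80×3 + 90×1 + 230×3 = 1620.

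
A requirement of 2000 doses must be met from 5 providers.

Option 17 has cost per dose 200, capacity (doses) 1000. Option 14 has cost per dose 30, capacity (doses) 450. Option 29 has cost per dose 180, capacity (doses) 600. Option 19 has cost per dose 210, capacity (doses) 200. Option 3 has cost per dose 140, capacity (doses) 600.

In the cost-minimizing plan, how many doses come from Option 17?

Fill from the cheapest provider first.
Option 14 at 30: take all 450 doses ; 1550 still needed.
Option 3 at 140: take all 600 doses ; 950 still needed.
Option 29 at 180: take all 600 doses ; 350 still needed.
Take 350 from Option 17 at 200 to finish.
Option 19: unused.

350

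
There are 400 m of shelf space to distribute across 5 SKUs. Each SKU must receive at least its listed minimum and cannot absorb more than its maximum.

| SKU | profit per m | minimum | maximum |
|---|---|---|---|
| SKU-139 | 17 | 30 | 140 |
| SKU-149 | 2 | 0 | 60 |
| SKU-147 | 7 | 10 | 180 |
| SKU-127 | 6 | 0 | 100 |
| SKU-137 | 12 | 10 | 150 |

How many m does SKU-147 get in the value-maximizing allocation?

110

Meeting every minimum uses 30+0+10+0+10 = 50 m, leaving 350.
Order the SKUs by profit per m: SKU-139 17 > SKU-137 12 > SKU-147 7 > SKU-127 6 > SKU-149 2.
Give SKU-139 110 more to hit its cap of 140 ; 240 left.
Give SKU-137 140 more to hit its cap of 150 ; 100 left.
SKU-147: +100 (room for 170) → 110. Pool exhausted.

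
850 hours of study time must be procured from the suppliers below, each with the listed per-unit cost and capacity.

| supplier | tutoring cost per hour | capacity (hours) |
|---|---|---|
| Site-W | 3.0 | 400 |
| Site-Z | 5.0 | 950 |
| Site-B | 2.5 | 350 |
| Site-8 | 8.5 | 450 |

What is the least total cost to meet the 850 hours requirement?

Use suppliers in increasing cost order.
Take 350 from Site-B at 2.5 → need 500 more.
Take 400 from Site-W at 3.0 → need 100 more.
Site-Z (5.0): take the remaining 100 → done.
Site-8: unused.
Cost = 350×2.5 + 400×3.0 + 100×5.0 = 2575.

2575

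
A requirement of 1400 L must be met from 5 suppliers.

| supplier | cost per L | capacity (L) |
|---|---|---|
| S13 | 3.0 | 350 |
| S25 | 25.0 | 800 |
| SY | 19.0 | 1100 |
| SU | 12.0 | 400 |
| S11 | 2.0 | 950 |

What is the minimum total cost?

Fill from the cheapest supplier first.
Take 950 from S11 at 2.0 — need 450 more.
Take 350 from S13 at 3.0 — need 100 more.
SU at 12.0: take 100 of its 400 — requirement met.
SY, S25: unused.
Cost = 950×2.0 + 350×3.0 + 100×12.0 = 4150.

4150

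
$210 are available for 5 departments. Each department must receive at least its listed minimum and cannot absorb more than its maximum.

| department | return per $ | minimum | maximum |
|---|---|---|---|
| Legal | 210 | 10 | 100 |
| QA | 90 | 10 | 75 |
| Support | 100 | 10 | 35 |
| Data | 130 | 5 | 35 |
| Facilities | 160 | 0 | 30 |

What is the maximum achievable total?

34750

Meeting every minimum uses 10+10+10+5+0 = 35 $, leaving 175.
Highest return per $ first: Legal 210 > Facilities 160 > Data 130 > Support 100 > QA 90.
Legal takes 90 more to reach its cap of 100 → 85 left.
Facilities: +30 to 30 (cap) → 55 left.
Data: +30 to 35 (cap) → 25 left.
Give Support 25 more to hit its cap of 35 → 0 left.
Total = 210×100 + 90×10 + 100×35 + 130×35 + 160×30 = 34750.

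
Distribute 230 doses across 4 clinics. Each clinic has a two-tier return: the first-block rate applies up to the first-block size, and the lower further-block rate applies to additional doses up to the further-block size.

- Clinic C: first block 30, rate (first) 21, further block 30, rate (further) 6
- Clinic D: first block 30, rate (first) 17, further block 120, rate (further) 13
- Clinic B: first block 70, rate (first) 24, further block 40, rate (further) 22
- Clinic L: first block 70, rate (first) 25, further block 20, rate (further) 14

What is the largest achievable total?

5280

Rank every tier by rate: Clinic L/tier1 25 > Clinic B/tier1 24 > Clinic B/tier2 22 > Clinic C/tier1 21 > Clinic D/tier1 17 > Clinic L/tier2 14 > Clinic D/tier2 13 > Clinic C/tier2 6.
Clinic L/tier1 (25): +70 ; 160 left.
Clinic B tier1 at 24: fill all 70 ; 90 left.
Clinic B/tier2 (22): +40 ; 50 left.
Fill Clinic C tier1 block (30 at 21) ; 20 left.
Clinic D tier1 at 17: only 20 left, fill 20.
Total = 25×70 + 24×70 + 22×40 + 21×30 + 17×20 = 5280.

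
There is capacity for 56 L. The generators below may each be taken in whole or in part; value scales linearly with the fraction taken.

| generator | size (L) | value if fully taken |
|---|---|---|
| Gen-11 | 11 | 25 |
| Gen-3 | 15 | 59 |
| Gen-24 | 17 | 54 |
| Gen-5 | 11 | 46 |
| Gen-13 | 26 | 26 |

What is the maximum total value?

Best value per unit of size first: Gen-5 46/11≈4.18, Gen-3 59/15≈3.93, Gen-24 54/17≈3.18, Gen-11 25/11≈2.27, Gen-13 26/26≈1.
Gen-5: take in full, 11 L for value 46 → 45 left.
Gen-3: take in full, 15 L for value 59 → 30 left.
Gen-24: take in full, 17 L for value 54 → 13 left.
Take all of Gen-11 (11 L, value 25) → 2 L left.
Only 2 L remain; take 2/26 of Gen-13 for value 26×2/26 = 2.
Total value = 186.

186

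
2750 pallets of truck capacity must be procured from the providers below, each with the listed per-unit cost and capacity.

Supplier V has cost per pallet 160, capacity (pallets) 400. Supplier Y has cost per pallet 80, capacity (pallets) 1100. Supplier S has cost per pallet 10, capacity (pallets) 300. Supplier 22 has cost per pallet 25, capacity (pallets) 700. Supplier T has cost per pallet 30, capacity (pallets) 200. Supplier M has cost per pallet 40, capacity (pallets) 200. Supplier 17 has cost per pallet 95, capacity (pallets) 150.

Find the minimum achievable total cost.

152750

Use providers in increasing cost order.
Supplier S (10): use full 300 — 2450 pallets to go.
Take 700 from Supplier 22 at 25 — need 1750 more.
Take 200 from Supplier T at 30 — need 1550 more.
Supplier M (40): use full 200 — 1350 pallets to go.
Supplier Y (80): use full 1100 — 250 pallets to go.
Supplier 17 at 95: take all 150 pallets — 100 still needed.
Take 100 from Supplier V at 160 to finish.
Cost = 300×10 + 700×25 + 200×30 + 200×40 + 1100×80 + 150×95 + 100×160 = 152750.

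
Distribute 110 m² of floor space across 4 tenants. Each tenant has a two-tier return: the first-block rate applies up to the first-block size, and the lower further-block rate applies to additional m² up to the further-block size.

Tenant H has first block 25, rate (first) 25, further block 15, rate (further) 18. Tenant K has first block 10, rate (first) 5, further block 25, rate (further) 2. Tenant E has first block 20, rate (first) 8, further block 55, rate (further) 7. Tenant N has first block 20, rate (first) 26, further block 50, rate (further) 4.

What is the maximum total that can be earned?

1785

Order all 8 blocks by rate: Tenant N/T1 26 > Tenant H/T1 25 > Tenant H/T2 18 > Tenant E/T1 8 > Tenant E/T2 7 > Tenant K/T1 5 > Tenant N/T2 4 > Tenant K/T2 2.
Tenant N/T1 (26): +20 ; 90 left.
Tenant H/T1 (25): +25 ; 65 left.
Tenant H/T2 (18): +15 ; 50 left.
Fill Tenant E T1 block (20 at 8) ; 30 left.
Tenant E/T2: +30 of 55 at 7; pool empty.
Total = 26×20 + 25×25 + 18×15 + 8×20 + 7×30 = 1785.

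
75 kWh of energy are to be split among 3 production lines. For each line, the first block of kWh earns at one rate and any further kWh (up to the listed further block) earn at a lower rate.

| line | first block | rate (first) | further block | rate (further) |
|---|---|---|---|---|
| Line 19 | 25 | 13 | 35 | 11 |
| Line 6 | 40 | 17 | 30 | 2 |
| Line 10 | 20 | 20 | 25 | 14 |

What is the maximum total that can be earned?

1290

Order all 6 blocks by rate: Line 10/first 20 > Line 6/first 17 > Line 10/second 14 > Line 19/first 13 > Line 19/second 11 > Line 6/second 2.
Line 10 first at 20: fill all 20 — 55 left.
Fill Line 6 first block (40 at 17) — 15 left.
Line 10 second at 14: only 15 left, fill 15.
Total = 20×20 + 17×40 + 14×15 = 1290.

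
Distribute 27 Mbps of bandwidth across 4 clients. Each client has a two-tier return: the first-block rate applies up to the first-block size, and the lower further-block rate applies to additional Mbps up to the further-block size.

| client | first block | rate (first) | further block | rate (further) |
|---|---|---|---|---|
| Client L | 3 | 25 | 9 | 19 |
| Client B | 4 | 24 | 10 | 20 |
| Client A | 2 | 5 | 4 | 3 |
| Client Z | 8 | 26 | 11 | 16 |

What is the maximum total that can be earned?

617

Order all 8 blocks by rate: Client Z/T1 26 > Client L/T1 25 > Client B/T1 24 > Client B/T2 20 > Client L/T2 19 > Client Z/T2 16 > Client A/T1 5 > Client A/T2 3.
Client Z T1 at 26: fill all 8 — 19 left.
Client L/T1 (25): +3 — 16 left.
Fill Client B T1 block (4 at 24) — 12 left.
Fill Client B T2 block (10 at 20) — 2 left.
Client L T2 at 19: only 2 left, fill 2.
Total = 26×8 + 25×3 + 24×4 + 20×10 + 19×2 = 617.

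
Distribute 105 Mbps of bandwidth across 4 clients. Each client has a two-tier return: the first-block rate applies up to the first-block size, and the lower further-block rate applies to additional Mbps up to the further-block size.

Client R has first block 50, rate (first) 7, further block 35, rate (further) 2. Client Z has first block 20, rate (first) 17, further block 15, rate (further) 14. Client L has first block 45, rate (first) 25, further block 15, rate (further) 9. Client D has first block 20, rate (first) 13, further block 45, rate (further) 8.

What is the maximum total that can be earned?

Order all 8 blocks by rate: Client L/T1 25 > Client Z/T1 17 > Client Z/T2 14 > Client D/T1 13 > Client L/T2 9 > Client D/T2 8 > Client R/T1 7 > Client R/T2 2.
Client L/T1 (25): +45 — 60 left.
Fill Client Z T1 block (20 at 17) — 40 left.
Client Z T2 at 14: fill all 15 — 25 left.
Fill Client D T1 block (20 at 13) — 5 left.
Client L T2 at 9: only 5 left, fill 5.
Total = 25×45 + 17×20 + 14×15 + 13×20 + 9×5 = 1980.

1980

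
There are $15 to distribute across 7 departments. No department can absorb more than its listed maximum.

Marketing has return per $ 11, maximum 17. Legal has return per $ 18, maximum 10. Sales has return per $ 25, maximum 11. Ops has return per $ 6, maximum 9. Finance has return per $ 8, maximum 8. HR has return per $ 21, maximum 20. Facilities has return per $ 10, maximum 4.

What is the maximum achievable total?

359

Highest return per $ first: Sales 25 > HR 21 > Legal 18 > Marketing 11 > Facilities 10 > Finance 8 > Ops 6.
Sales: +11 to 11 (cap) → 4 left.
HR has room for 20 but only 4 remain, so it gets 4.
Total = 25×11 + 21×4 = 359.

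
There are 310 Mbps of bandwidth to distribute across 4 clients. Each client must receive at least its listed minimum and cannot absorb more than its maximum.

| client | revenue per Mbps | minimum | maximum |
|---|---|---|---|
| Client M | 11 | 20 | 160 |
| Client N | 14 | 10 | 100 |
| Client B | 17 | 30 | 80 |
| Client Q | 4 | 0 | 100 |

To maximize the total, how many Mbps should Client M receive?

Meeting every minimum uses 20+10+30+0 = 60 Mbps, leaving 250.
Highest revenue per Mbps first: Client B 17 > Client N 14 > Client M 11 > Client Q 4.
Give Client B 50 more to hit its cap of 80 → 200 left.
Give Client N 90 more to hit its cap of 100 → 110 left.
Client M has room for 140 more but only 110 remain, so it gets 130.

130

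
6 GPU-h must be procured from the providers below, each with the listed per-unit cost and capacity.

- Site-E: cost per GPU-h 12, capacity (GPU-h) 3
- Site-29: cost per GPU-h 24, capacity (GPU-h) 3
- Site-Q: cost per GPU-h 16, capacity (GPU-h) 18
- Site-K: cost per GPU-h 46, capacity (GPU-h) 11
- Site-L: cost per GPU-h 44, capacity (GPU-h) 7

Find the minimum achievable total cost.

84

Cheapest first:
Site-E (12): use full 3 — 3 GPU-h to go.
Site-Q at 16: take 3 of its 18 — requirement met.
Site-29, Site-L, Site-K: unused.
Cost = 3×12 + 3×16 = 84.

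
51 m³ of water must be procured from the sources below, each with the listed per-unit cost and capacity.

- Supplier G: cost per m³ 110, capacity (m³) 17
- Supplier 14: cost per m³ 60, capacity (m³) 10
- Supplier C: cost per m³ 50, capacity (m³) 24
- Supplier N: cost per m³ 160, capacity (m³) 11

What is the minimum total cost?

Use sources in increasing cost order.
Supplier C at 50: take all 24 m³ → 27 still needed.
Supplier 14 at 60: take all 10 m³ → 17 still needed.
Supplier G at 110: take all 17 m³ → 0 still needed.
Supplier N: unused.
Cost = 24×50 + 10×60 + 17×110 = 3670.

3670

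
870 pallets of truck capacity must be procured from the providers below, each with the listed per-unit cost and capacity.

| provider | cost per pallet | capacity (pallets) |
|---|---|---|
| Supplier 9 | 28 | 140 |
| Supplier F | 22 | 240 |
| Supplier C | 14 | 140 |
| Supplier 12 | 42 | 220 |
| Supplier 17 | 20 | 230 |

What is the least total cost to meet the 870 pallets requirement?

Use providers in increasing cost order.
Supplier C at 14: take all 140 pallets → 730 still needed.
Take 230 from Supplier 17 at 20 → need 500 more.
Supplier F at 22: take all 240 pallets → 260 still needed.
Take 140 from Supplier 9 at 28 → need 120 more.
Take 120 from Supplier 12 at 42 to finish.
Cost = 140×14 + 230×20 + 240×22 + 140×28 + 120×42 = 20800.

20800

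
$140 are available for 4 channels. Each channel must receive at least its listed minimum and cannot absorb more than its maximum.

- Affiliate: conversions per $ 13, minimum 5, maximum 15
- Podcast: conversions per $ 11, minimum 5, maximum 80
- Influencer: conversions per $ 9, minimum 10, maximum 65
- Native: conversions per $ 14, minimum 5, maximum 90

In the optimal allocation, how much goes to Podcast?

25

Meeting every minimum uses 5+5+10+5 = 25 $, leaving 115.
Order the channels by conversions per $: Native 14 > Affiliate 13 > Podcast 11 > Influencer 9.
Give Native 85 more to hit its cap of 90 — 30 left.
Give Affiliate 10 more to hit its cap of 15 — 20 left.
Podcast: +20 (room for 75) → 25. Pool exhausted.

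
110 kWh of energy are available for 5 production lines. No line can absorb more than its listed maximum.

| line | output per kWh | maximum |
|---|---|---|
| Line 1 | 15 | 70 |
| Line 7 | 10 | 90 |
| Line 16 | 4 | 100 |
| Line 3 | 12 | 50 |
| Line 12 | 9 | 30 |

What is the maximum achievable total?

Order the production lines by output per kWh: Line 1 15 > Line 3 12 > Line 7 10 > Line 12 9 > Line 16 4.
Line 1 takes 70 to reach its cap of 70 — 40 left.
Only 40 left; Line 3 takes them to reach 40.
Total = 15×70 + 12×40 = 1530.

1530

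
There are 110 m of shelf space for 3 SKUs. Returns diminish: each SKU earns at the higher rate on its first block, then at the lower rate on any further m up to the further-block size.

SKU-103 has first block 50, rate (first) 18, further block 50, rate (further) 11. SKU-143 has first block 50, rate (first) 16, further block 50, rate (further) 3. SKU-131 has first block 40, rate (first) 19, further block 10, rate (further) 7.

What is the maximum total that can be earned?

1980

Rank every tier by rate: SKU-131/T1 19 > SKU-103/T1 18 > SKU-143/T1 16 > SKU-103/T2 11 > SKU-131/T2 7 > SKU-143/T2 3.
SKU-131/T1 (19): +40 ; 70 left.
Fill SKU-103 T1 block (50 at 18) ; 20 left.
SKU-143 T1 at 16: only 20 left, fill 20.
Total = 19×40 + 18×50 + 16×20 = 1980.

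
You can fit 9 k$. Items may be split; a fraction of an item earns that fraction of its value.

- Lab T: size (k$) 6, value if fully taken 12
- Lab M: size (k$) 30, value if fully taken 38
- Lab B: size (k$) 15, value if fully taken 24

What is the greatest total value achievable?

Best value per unit of size first: Lab T 12/6≈2, Lab B 24/15≈1.6, Lab M 38/30≈1.27.
Lab T: take in full, 6 k$ for value 12 → 3 left.
3 k$ left: a 3/15 share of Lab B gives 24×3/15 = 4.8.
Total value = 16.8.

16.8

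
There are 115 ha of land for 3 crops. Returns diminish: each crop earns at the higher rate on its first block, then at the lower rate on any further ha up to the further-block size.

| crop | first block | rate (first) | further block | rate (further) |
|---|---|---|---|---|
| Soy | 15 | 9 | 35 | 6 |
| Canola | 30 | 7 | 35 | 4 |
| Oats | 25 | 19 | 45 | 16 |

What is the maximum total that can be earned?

Order all 6 blocks by rate: Oats/T1 19 > Oats/T2 16 > Soy/T1 9 > Canola/T1 7 > Soy/T2 6 > Canola/T2 4.
Fill Oats T1 block (25 at 19) ; 90 left.
Oats T2 at 16: fill all 45 ; 45 left.
Soy/T1 (9): +15 ; 30 left.
Canola T1 at 7: fill all 30 ; 0 left.
Total = 19×25 + 16×45 + 9×15 + 7×30 = 1540.

1540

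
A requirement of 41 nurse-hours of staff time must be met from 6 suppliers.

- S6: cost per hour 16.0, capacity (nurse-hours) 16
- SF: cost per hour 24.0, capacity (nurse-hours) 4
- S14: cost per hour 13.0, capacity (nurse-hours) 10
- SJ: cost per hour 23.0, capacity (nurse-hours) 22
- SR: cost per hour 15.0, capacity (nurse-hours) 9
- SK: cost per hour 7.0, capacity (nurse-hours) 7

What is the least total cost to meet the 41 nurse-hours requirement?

Fill from the cheapest supplier first.
SK (7.0): use full 7 ; 34 nurse-hours to go.
S14 (13.0): use full 10 ; 24 nurse-hours to go.
SR (15.0): use full 9 ; 15 nurse-hours to go.
Take 15 from S6 at 16.0 to finish.
SJ, SF: unused.
Cost = 7×7.0 + 10×13.0 + 9×15.0 + 15×16.0 = 554.

554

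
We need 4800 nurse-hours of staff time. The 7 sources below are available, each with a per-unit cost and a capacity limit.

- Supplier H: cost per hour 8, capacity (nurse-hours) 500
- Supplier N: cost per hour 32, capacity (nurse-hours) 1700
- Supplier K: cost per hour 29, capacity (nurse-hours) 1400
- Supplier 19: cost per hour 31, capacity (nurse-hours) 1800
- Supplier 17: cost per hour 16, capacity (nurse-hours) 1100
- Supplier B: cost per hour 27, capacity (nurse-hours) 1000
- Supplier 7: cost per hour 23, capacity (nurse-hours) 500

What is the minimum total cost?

110000

Cheapest first:
Supplier H at 8: take all 500 nurse-hours — 4300 still needed.
Take 1100 from Supplier 17 at 16 — need 3200 more.
Supplier 7 (23): use full 500 — 2700 nurse-hours to go.
Supplier B (27): use full 1000 — 1700 nurse-hours to go.
Supplier K (29): use full 1400 — 300 nurse-hours to go.
Take 300 from Supplier 19 at 31 to finish.
Supplier N: unused.
Cost = 500×8 + 1100×16 + 500×23 + 1000×27 + 1400×29 + 300×31 = 110000.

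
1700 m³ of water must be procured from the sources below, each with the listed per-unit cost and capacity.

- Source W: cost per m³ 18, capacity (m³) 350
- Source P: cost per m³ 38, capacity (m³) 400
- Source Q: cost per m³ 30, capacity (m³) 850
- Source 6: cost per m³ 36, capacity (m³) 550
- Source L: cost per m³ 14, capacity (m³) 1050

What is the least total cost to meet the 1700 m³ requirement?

30000

Cheapest first:
Source L at 14: take all 1050 m³ ; 650 still needed.
Take 350 from Source W at 18 ; need 300 more.
Take 300 from Source Q at 30 to finish.
Source 6, Source P: unused.
Cost = 1050×14 + 350×18 + 300×30 = 30000.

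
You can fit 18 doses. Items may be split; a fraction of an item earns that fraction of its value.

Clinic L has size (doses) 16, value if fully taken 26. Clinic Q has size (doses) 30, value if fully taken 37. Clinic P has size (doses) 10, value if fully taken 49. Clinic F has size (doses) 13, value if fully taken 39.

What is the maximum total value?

73

Best value per unit of size first: Clinic P 49/10≈4.9, Clinic F 39/13≈3, Clinic L 26/16≈1.62, Clinic Q 37/30≈1.23.
Clinic P: take in full, 10 doses for value 49 → 8 left.
Only 8 doses remain; take 8/13 of Clinic F for value 39×8/13 = 24.
Total value = 73.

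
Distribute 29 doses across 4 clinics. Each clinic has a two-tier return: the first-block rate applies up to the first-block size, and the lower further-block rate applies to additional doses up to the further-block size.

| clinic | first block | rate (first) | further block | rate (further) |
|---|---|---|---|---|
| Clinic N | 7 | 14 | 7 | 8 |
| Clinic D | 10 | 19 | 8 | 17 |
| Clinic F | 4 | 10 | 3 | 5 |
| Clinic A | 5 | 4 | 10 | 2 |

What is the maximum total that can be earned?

Treat each block as its own option and order by rate: Clinic D/T1 19 > Clinic D/T2 17 > Clinic N/T1 14 > Clinic F/T1 10 > Clinic N/T2 8 > Clinic F/T2 5 > Clinic A/T1 4 > Clinic A/T2 2.
Fill Clinic D T1 block (10 at 19) → 19 left.
Clinic D/T2 (17): +8 → 11 left.
Clinic N/T1 (14): +7 → 4 left.
Fill Clinic F T1 block (4 at 10) → 0 left.
Total = 19×10 + 17×8 + 14×7 + 10×4 = 464.

464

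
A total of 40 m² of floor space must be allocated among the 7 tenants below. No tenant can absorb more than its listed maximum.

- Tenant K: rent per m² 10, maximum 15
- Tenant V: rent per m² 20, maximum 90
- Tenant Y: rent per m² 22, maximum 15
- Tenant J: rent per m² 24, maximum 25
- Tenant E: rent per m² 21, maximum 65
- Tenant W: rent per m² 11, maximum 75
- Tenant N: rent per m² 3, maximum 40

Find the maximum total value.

930

Highest rent per m² first: Tenant J 24 > Tenant Y 22 > Tenant E 21 > Tenant V 20 > Tenant W 11 > Tenant K 10 > Tenant N 3.
Tenant J takes 25 to reach its cap of 25 ; 15 left.
Tenant Y takes 15 to reach its cap of 15 ; 0 left.
Total = 22×15 + 24×25 = 930.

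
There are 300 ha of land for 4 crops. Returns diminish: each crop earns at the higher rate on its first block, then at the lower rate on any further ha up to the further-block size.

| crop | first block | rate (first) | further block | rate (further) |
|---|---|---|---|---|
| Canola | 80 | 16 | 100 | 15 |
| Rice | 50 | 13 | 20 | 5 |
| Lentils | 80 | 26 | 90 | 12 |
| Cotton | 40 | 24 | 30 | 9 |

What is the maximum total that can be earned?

5820

Order all 8 blocks by rate: Lentils/T1 26 > Cotton/T1 24 > Canola/T1 16 > Canola/T2 15 > Rice/T1 13 > Lentils/T2 12 > Cotton/T2 9 > Rice/T2 5.
Fill Lentils T1 block (80 at 26) — 220 left.
Fill Cotton T1 block (40 at 24) — 180 left.
Canola T1 at 16: fill all 80 — 100 left.
Canola T2 at 15: fill all 100 — 0 left.
Total = 26×80 + 24×40 + 16×80 + 15×100 = 5820.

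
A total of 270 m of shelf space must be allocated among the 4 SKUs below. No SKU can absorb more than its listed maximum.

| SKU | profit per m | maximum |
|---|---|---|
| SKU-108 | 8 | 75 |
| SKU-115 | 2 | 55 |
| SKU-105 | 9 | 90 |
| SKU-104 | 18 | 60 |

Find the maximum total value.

Order the SKUs by profit per m: SKU-104 18 > SKU-105 9 > SKU-108 8 > SKU-115 2.
SKU-104 takes 60 to reach its cap of 60 ; 210 left.
SKU-105: +90 to 90 (cap) ; 120 left.
SKU-108 takes 75 to reach its cap of 75 ; 45 left.
SKU-115 has room for 55 but only 45 remain, so it gets 45.
Total = 8×75 + 2×45 + 9×90 + 18×60 = 2580.

2580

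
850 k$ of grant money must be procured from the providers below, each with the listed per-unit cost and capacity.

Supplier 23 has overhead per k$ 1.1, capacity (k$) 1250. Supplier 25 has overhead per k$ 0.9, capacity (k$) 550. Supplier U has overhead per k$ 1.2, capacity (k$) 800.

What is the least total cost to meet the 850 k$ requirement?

825

Fill from the cheapest provider first.
Supplier 25 at 0.9: take all 550 k$ ; 300 still needed.
Supplier 23 at 1.1: take 300 of its 1250 ; requirement met.
Supplier U: unused.
Cost = 550×0.9 + 300×1.1 = 825.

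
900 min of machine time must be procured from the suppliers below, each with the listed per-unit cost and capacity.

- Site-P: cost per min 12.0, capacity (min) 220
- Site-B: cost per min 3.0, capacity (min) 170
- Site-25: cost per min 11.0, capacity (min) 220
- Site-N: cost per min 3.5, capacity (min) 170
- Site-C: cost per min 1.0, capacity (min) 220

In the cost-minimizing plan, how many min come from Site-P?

120

Use suppliers in increasing cost order.
Take 220 from Site-C at 1.0 — need 680 more.
Site-B (3.0): use full 170 — 510 min to go.
Site-N at 3.5: take all 170 min — 340 still needed.
Site-25 at 11.0: take all 220 min — 120 still needed.
Site-P at 12.0: take 120 of its 220 — requirement met.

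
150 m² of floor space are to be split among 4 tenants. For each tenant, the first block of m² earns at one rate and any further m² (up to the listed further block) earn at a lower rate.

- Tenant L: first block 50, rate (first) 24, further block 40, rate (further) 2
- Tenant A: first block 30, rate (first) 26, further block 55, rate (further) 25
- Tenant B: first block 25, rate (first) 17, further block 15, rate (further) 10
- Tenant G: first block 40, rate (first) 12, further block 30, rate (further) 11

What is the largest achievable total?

3610

Order all 8 blocks by rate: Tenant A/tier1 26 > Tenant A/tier2 25 > Tenant L/tier1 24 > Tenant B/tier1 17 > Tenant G/tier1 12 > Tenant G/tier2 11 > Tenant B/tier2 10 > Tenant L/tier2 2.
Fill Tenant A tier1 block (30 at 26) ; 120 left.
Fill Tenant A tier2 block (55 at 25) ; 65 left.
Tenant L tier1 at 24: fill all 50 ; 15 left.
Tenant B/tier1: +15 of 25 at 17; pool empty.
Total = 26×30 + 25×55 + 24×50 + 17×15 = 3610.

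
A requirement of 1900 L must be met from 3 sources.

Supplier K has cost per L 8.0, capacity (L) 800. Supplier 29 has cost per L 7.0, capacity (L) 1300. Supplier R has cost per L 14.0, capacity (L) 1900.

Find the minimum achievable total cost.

13900

Cheapest first:
Take 1300 from Supplier 29 at 7.0 — need 600 more.
Supplier K at 8.0: take 600 of its 800 — requirement met.
Supplier R: unused.
Cost = 1300×7.0 + 600×8.0 = 13900.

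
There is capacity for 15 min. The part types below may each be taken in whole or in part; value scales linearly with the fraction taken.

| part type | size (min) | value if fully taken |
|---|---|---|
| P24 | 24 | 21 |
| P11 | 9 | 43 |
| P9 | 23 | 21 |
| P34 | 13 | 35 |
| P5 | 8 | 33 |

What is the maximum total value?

67.75

Best value per unit of size first: P11 43/9≈4.78, P5 33/8≈4.12, P34 35/13≈2.69, P9 21/23≈0.913, P24 21/24≈0.875.
Take all of P11 (9 min, value 43) → 6 min left.
6 min left: a 6/8 share of P5 gives 33×6/8 = 24.75.
Total value = 67.75.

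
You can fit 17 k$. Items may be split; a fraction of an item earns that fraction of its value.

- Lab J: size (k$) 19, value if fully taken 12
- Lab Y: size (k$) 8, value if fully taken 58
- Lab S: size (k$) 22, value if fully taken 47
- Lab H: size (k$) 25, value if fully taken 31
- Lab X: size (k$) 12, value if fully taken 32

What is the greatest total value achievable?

82

Sort by value density: Lab Y 58/8≈7.25, Lab X 32/12≈2.67, Lab S 47/22≈2.14, Lab H 31/25≈1.24, Lab J 12/19≈0.632.
All 8 k$ of Lab Y fit (value 58) → 9 remain.
Fill the last 9 k$ with part of Lab X: 9/12 of it earns 24.
Total value = 82.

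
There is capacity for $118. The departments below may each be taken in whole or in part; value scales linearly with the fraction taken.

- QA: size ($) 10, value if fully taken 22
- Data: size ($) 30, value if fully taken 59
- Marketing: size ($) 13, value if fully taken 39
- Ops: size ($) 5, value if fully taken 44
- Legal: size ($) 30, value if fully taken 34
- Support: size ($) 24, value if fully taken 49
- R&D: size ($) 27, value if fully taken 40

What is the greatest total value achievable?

Best value per unit of size first: Ops 44/5≈8.8, Marketing 39/13≈3, QA 22/10≈2.2, Support 49/24≈2.04, Data 59/30≈1.97, R&D 40/27≈1.48, Legal 34/30≈1.13.
Ops: take in full, 5 $ for value 44 — 113 left.
Marketing: take in full, 13 $ for value 39 — 100 left.
QA: take in full, 10 $ for value 22 — 90 left.
Take all of Support (24 $, value 49) — 66 $ left.
Data: take in full, 30 $ for value 59 — 36 left.
Take all of R&D (27 $, value 40) — 9 $ left.
Fill the last 9 $ with part of Legal: 9/30 of it earns 10.2.
Total value = 263.2.

263.2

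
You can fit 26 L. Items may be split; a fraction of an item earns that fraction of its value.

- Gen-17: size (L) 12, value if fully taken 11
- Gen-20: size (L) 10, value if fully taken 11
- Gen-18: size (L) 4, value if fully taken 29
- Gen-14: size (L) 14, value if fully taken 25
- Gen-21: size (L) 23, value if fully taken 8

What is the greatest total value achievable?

62.8

Sort by value density: Gen-18 29/4≈7.25, Gen-14 25/14≈1.79, Gen-20 11/10≈1.1, Gen-17 11/12≈0.917, Gen-21 8/23≈0.348.
Take all of Gen-18 (4 L, value 29) ; 22 L left.
All 14 L of Gen-14 fit (value 25) ; 8 remain.
Only 8 L remain; take 8/10 of Gen-20 for value 11×8/10 = 8.8.
Total value = 62.8.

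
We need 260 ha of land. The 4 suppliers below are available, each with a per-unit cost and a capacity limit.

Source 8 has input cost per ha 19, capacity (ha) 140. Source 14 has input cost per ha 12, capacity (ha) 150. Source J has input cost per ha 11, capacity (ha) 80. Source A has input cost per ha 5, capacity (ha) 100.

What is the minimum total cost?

2340

Use suppliers in increasing cost order.
Source A at 5: take all 100 ha — 160 still needed.
Source J (11): use full 80 — 80 ha to go.
Take 80 from Source 14 at 12 to finish.
Source 8: unused.
Cost = 100×5 + 80×11 + 80×12 = 2340.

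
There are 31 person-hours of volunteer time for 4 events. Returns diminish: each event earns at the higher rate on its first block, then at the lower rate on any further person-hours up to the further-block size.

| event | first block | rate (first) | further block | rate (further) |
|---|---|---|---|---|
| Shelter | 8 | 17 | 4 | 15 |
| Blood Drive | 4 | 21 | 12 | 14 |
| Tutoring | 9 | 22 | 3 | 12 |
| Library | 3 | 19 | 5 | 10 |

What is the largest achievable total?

577

Treat each block as its own option and order by rate: Tutoring/tier1 22 > Blood Drive/tier1 21 > Library/tier1 19 > Shelter/tier1 17 > Shelter/tier2 15 > Blood Drive/tier2 14 > Tutoring/tier2 12 > Library/tier2 10.
Tutoring tier1 at 22: fill all 9 — 22 left.
Fill Blood Drive tier1 block (4 at 21) — 18 left.
Library tier1 at 19: fill all 3 — 15 left.
Shelter/tier1 (17): +8 — 7 left.
Shelter/tier2 (15): +4 — 3 left.
3 remain; put them into Blood Drive tier2 at 14.
Total = 22×9 + 21×4 + 19×3 + 17×8 + 15×4 + 14×3 = 577.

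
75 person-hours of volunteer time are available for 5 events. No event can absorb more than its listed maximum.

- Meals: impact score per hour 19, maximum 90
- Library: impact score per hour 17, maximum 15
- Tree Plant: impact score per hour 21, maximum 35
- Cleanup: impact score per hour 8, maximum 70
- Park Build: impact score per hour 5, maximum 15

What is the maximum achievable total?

1495

Highest impact score per hour first: Tree Plant 21 > Meals 19 > Library 17 > Cleanup 8 > Park Build 5.
Tree Plant takes 35 to reach its cap of 35 ; 40 left.
Only 40 left; Meals takes them to reach 40.
Total = 19×40 + 21×35 = 1495.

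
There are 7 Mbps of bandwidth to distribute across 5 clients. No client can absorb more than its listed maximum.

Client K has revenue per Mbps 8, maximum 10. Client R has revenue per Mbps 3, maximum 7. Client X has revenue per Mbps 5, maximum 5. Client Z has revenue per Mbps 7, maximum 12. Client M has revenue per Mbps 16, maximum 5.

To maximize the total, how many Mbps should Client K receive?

2

Highest revenue per Mbps first: Client M 16 > Client K 8 > Client Z 7 > Client X 5 > Client R 3.
Client M takes 5 to reach its cap of 5 — 2 left.
Only 2 left; Client K takes them to reach 2.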